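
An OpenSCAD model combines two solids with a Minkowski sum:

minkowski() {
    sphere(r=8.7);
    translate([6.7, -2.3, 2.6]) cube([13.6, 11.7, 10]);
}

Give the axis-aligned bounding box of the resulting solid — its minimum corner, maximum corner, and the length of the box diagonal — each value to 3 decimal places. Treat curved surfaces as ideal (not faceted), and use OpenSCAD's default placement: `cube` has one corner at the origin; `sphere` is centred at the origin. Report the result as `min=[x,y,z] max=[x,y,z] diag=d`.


A = translate([6.7, -2.3, 2.6]) cube([13.6, 11.7, 10]) → bbox [6.7,-2.3,2.6] .. [20.3,9.4,12.6]
B = sphere(r=8.7) → bbox [-8.7,-8.7,-8.7] .. [8.7,8.7,8.7]
lo = A.lo+B.lo = [6.7-8.7, -2.3-8.7, 2.6-8.7] = [-2.000,-11.000,-6.100]
hi = A.hi+B.hi = [20.3+8.7, 9.4+8.7, 12.6+8.7] = [29.000,18.100,21.300]
diag = √(31²+29.1²+27.4²) = √2558.57 = 50.582

min=[-2.000,-11.000,-6.100] max=[29.000,18.100,21.300] diag=50.582


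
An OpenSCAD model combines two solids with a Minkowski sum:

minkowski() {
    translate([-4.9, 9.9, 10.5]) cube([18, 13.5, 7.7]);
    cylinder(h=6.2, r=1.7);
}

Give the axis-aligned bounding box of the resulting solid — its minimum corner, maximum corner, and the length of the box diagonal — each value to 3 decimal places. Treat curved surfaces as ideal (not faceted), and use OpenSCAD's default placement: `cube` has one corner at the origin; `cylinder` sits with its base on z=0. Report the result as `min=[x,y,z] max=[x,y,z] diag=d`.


min=[-6.600,8.200,10.500] max=[14.800,25.100,24.400] diag=30.607

A = translate([-4.9, 9.9, 10.5]) cube([18, 13.5, 7.7]) → bbox [-4.9,9.9,10.5] .. [13.1,23.4,18.2]
B = cylinder(h=6.2, r=1.7) → bbox [-1.7,-1.7,0] .. [1.7,1.7,6.2]
lo = A.lo+B.lo = [-4.9-1.7, 9.9-1.7, 10.5+0] = [-6.600,8.200,10.500]
hi = A.hi+B.hi = [13.1+1.7, 23.4+1.7, 18.2+6.2] = [14.800,25.100,24.400]
diag = √(21.4²+16.9²+13.9²) = √936.78 = 30.607


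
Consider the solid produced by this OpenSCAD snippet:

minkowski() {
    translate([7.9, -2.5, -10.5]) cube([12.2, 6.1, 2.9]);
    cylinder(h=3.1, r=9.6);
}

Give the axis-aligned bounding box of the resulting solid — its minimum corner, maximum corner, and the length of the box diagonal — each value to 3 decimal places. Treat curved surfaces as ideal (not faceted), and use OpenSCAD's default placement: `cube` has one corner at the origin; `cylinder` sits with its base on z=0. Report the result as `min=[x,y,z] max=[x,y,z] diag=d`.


min=[-1.700,-12.100,-10.500] max=[29.700,13.200,-4.500] diag=40.768

A = translate([7.9, -2.5, -10.5]) cube([12.2, 6.1, 2.9]) → bbox [7.9,-2.5,-10.5] .. [20.1,3.6,-7.6]
B = cylinder(h=3.1, r=9.6) → bbox [-9.6,-9.6,0] .. [9.6,9.6,3.1]
lo = A.lo+B.lo = [7.9-9.6, -2.5-9.6, -10.5+0] = [-1.700,-12.100,-10.500]
hi = A.hi+B.hi = [20.1+9.6, 3.6+9.6, -7.6+3.1] = [29.700,13.200,-4.500]
diag = √(31.4²+25.3²+6²) = √1662.05 = 40.768


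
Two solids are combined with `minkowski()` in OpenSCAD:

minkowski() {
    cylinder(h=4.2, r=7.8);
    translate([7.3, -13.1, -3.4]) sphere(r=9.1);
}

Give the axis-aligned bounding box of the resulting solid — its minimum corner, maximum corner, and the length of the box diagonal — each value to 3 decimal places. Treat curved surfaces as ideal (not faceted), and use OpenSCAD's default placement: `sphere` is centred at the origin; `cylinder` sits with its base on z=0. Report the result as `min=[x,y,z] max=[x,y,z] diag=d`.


min=[-9.600,-30.000,-12.500] max=[24.200,3.800,9.900] diag=52.789

A = translate([7.3, -13.1, -3.4]) sphere(r=9.1) → bbox [-1.8,-22.2,-12.5] .. [16.4,-4,5.7]
B = cylinder(h=4.2, r=7.8) → bbox [-7.8,-7.8,0] .. [7.8,7.8,4.2]
lo = A.lo+B.lo = [-1.8-7.8, -22.2-7.8, -12.5+0] = [-9.600,-30.000,-12.500]
hi = A.hi+B.hi = [16.4+7.8, -4+7.8, 5.7+4.2] = [24.200,3.800,9.900]
diag = √(33.8²+33.8²+22.4²) = √2786.64 = 52.789


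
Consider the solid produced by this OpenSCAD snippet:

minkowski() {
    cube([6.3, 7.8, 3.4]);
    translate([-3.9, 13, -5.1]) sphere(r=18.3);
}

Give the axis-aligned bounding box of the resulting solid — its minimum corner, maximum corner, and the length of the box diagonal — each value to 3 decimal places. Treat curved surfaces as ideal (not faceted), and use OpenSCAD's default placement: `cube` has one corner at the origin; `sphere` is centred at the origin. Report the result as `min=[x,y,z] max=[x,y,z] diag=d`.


A = translate([-3.9, 13, -5.1]) sphere(r=18.3) → bbox [-22.2,-5.3,-23.4] .. [14.4,31.3,13.2]
B = cube([6.3, 7.8, 3.4]) → bbox [0,0,0] .. [6.3,7.8,3.4]
lo = A.lo+B.lo = [-22.2+0, -5.3+0, -23.4+0] = [-22.200,-5.300,-23.400]
hi = A.hi+B.hi = [14.4+6.3, 31.3+7.8, 13.2+3.4] = [20.700,39.100,16.600]
diag = √(42.9²+44.4²+40²) = √5411.77 = 73.565

min=[-22.200,-5.300,-23.400] max=[20.700,39.100,16.600] diag=73.565


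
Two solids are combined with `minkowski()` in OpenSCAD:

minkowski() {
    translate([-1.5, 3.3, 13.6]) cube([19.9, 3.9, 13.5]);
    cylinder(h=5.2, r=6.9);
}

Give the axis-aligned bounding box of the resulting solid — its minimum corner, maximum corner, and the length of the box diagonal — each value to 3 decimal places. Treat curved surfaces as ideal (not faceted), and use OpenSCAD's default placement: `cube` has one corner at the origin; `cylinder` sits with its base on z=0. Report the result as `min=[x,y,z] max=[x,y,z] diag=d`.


min=[-8.400,-3.600,13.600] max=[25.300,14.100,32.300] diag=42.411

A = translate([-1.5, 3.3, 13.6]) cube([19.9, 3.9, 13.5]) → bbox [-1.5,3.3,13.6] .. [18.4,7.2,27.1]
B = cylinder(h=5.2, r=6.9) → bbox [-6.9,-6.9,0] .. [6.9,6.9,5.2]
lo = A.lo+B.lo = [-1.5-6.9, 3.3-6.9, 13.6+0] = [-8.400,-3.600,13.600]
hi = A.hi+B.hi = [18.4+6.9, 7.2+6.9, 27.1+5.2] = [25.300,14.100,32.300]
diag = √(33.7²+17.7²+18.7²) = √1798.67 = 42.411


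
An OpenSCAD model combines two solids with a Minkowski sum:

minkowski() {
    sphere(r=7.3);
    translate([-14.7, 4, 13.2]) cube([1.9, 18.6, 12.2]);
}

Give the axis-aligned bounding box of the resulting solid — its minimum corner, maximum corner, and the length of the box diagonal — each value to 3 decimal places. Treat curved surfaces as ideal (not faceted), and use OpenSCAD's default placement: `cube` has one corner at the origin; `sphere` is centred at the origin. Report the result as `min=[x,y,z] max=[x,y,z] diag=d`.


A = translate([-14.7, 4, 13.2]) cube([1.9, 18.6, 12.2]) → bbox [-14.7,4,13.2] .. [-12.8,22.6,25.4]
B = sphere(r=7.3) → bbox [-7.3,-7.3,-7.3] .. [7.3,7.3,7.3]
lo = A.lo+B.lo = [-14.7-7.3, 4-7.3, 13.2-7.3] = [-22.000,-3.300,5.900]
hi = A.hi+B.hi = [-12.8+7.3, 22.6+7.3, 25.4+7.3] = [-5.500,29.900,32.700]
diag = √(16.5²+33.2²+26.8²) = √2092.73 = 45.746

min=[-22.000,-3.300,5.900] max=[-5.500,29.900,32.700] diag=45.746


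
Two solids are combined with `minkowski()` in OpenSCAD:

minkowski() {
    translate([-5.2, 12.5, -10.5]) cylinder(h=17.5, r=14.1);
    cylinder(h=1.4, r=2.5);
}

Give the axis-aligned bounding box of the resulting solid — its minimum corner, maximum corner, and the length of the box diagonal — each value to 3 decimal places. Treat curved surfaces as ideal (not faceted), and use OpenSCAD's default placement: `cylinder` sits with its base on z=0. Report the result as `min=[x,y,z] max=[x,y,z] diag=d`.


A = translate([-5.2, 12.5, -10.5]) cylinder(h=17.5, r=14.1) → bbox [-19.3,-1.6,-10.5] .. [8.9,26.6,7]
B = cylinder(h=1.4, r=2.5) → bbox [-2.5,-2.5,0] .. [2.5,2.5,1.4]
lo = A.lo+B.lo = [-19.3-2.5, -1.6-2.5, -10.5+0] = [-21.800,-4.100,-10.500]
hi = A.hi+B.hi = [8.9+2.5, 26.6+2.5, 7+1.4] = [11.400,29.100,8.400]
diag = √(33.2²+33.2²+18.9²) = √2561.69 = 50.613

min=[-21.800,-4.100,-10.500] max=[11.400,29.100,8.400] diag=50.613


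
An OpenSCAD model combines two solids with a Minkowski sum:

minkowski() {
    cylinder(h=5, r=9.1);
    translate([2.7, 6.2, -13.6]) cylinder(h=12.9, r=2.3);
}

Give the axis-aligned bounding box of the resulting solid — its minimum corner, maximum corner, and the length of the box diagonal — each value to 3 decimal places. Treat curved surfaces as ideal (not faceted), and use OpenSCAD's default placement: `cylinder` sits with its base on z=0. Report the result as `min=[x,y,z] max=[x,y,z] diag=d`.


min=[-8.700,-5.200,-13.600] max=[14.100,17.600,4.300] diag=36.879

A = translate([2.7, 6.2, -13.6]) cylinder(h=12.9, r=2.3) → bbox [0.4,3.9,-13.6] .. [5,8.5,-0.7]
B = cylinder(h=5, r=9.1) → bbox [-9.1,-9.1,0] .. [9.1,9.1,5]
lo = A.lo+B.lo = [0.4-9.1, 3.9-9.1, -13.6+0] = [-8.700,-5.200,-13.600]
hi = A.hi+B.hi = [5+9.1, 8.5+9.1, -0.7+5] = [14.100,17.600,4.300]
diag = √(22.8²+22.8²+17.9²) = √1360.09 = 36.879


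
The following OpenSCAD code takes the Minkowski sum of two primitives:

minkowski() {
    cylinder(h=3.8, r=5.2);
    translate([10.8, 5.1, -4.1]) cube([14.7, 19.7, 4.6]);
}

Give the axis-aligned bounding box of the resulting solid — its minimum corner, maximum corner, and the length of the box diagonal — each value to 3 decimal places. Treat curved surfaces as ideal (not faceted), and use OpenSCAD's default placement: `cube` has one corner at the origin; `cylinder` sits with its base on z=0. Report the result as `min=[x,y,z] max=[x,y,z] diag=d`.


A = translate([10.8, 5.1, -4.1]) cube([14.7, 19.7, 4.6]) → bbox [10.8,5.1,-4.1] .. [25.5,24.8,0.5]
B = cylinder(h=3.8, r=5.2) → bbox [-5.2,-5.2,0] .. [5.2,5.2,3.8]
lo = A.lo+B.lo = [10.8-5.2, 5.1-5.2, -4.1+0] = [5.600,-0.100,-4.100]
hi = A.hi+B.hi = [25.5+5.2, 24.8+5.2, 0.5+3.8] = [30.700,30.000,4.300]
diag = √(25.1²+30.1²+8.4²) = √1606.58 = 40.082

min=[5.600,-0.100,-4.100] max=[30.700,30.000,4.300] diag=40.082


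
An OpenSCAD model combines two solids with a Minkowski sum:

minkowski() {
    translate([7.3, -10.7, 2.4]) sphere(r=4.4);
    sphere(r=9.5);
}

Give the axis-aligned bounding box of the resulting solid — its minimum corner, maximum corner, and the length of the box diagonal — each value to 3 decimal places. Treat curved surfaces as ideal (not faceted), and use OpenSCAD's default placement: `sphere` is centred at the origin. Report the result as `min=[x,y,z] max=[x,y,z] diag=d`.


A = translate([7.3, -10.7, 2.4]) sphere(r=4.4) → bbox [2.9,-15.1,-2] .. [11.7,-6.3,6.8]
B = sphere(r=9.5) → bbox [-9.5,-9.5,-9.5] .. [9.5,9.5,9.5]
lo = A.lo+B.lo = [2.9-9.5, -15.1-9.5, -2-9.5] = [-6.600,-24.600,-11.500]
hi = A.hi+B.hi = [11.7+9.5, -6.3+9.5, 6.8+9.5] = [21.200,3.200,16.300]
diag = √(27.8²+27.8²+27.8²) = √2318.52 = 48.151

min=[-6.600,-24.600,-11.500] max=[21.200,3.200,16.300] diag=48.151


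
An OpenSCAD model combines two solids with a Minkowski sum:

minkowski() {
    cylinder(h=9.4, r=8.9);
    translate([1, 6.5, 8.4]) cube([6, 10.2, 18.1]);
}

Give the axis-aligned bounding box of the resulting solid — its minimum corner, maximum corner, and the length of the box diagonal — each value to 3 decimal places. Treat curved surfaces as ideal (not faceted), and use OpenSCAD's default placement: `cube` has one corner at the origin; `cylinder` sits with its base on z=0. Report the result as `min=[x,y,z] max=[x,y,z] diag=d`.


A = translate([1, 6.5, 8.4]) cube([6, 10.2, 18.1]) → bbox [1,6.5,8.4] .. [7,16.7,26.5]
B = cylinder(h=9.4, r=8.9) → bbox [-8.9,-8.9,0] .. [8.9,8.9,9.4]
lo = A.lo+B.lo = [1-8.9, 6.5-8.9, 8.4+0] = [-7.900,-2.400,8.400]
hi = A.hi+B.hi = [7+8.9, 16.7+8.9, 26.5+9.4] = [15.900,25.600,35.900]
diag = √(23.8²+28²+27.5²) = √2106.69 = 45.899

min=[-7.900,-2.400,8.400] max=[15.900,25.600,35.900] diag=45.899


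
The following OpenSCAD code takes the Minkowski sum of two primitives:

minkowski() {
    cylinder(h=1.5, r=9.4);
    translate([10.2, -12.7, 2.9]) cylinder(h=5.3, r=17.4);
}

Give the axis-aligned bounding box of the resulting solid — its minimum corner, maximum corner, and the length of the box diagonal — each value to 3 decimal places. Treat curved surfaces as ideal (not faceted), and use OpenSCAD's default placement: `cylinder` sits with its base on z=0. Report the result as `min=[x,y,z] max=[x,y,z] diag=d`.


min=[-16.600,-39.500,2.900] max=[37.000,14.100,9.700] diag=76.106

A = translate([10.2, -12.7, 2.9]) cylinder(h=5.3, r=17.4) → bbox [-7.2,-30.1,2.9] .. [27.6,4.7,8.2]
B = cylinder(h=1.5, r=9.4) → bbox [-9.4,-9.4,0] .. [9.4,9.4,1.5]
lo = A.lo+B.lo = [-7.2-9.4, -30.1-9.4, 2.9+0] = [-16.600,-39.500,2.900]
hi = A.hi+B.hi = [27.6+9.4, 4.7+9.4, 8.2+1.5] = [37.000,14.100,9.700]
diag = √(53.6²+53.6²+6.8²) = √5792.16 = 76.106


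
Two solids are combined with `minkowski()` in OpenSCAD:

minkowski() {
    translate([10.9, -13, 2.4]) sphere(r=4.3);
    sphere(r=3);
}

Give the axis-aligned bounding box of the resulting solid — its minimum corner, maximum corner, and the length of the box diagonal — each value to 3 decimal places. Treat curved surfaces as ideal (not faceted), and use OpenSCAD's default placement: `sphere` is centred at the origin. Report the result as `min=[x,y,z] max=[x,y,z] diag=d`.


A = translate([10.9, -13, 2.4]) sphere(r=4.3) → bbox [6.6,-17.3,-1.9] .. [15.2,-8.7,6.7]
B = sphere(r=3) → bbox [-3,-3,-3] .. [3,3,3]
lo = A.lo+B.lo = [6.6-3, -17.3-3, -1.9-3] = [3.600,-20.300,-4.900]
hi = A.hi+B.hi = [15.2+3, -8.7+3, 6.7+3] = [18.200,-5.700,9.700]
diag = √(14.6²+14.6²+14.6²) = √639.48 = 25.288

min=[3.600,-20.300,-4.900] max=[18.200,-5.700,9.700] diag=25.288


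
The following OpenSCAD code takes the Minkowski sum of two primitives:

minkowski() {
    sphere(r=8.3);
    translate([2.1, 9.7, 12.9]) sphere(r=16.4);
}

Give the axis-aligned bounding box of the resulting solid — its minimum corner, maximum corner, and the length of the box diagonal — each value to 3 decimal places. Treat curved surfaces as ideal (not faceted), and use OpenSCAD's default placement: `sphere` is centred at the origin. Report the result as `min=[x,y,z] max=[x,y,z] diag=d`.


min=[-22.600,-15.000,-11.800] max=[26.800,34.400,37.600] diag=85.563

A = translate([2.1, 9.7, 12.9]) sphere(r=16.4) → bbox [-14.3,-6.7,-3.5] .. [18.5,26.1,29.3]
B = sphere(r=8.3) → bbox [-8.3,-8.3,-8.3] .. [8.3,8.3,8.3]
lo = A.lo+B.lo = [-14.3-8.3, -6.7-8.3, -3.5-8.3] = [-22.600,-15.000,-11.800]
hi = A.hi+B.hi = [18.5+8.3, 26.1+8.3, 29.3+8.3] = [26.800,34.400,37.600]
diag = √(49.4²+49.4²+49.4²) = √7321.08 = 85.563


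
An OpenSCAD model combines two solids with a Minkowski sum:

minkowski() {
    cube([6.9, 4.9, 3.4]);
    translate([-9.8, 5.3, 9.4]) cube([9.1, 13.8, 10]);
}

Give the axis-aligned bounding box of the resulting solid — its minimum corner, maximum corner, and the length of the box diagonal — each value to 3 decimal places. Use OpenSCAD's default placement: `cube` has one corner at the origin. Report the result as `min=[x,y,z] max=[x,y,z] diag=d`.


A = translate([-9.8, 5.3, 9.4]) cube([9.1, 13.8, 10]) → bbox [-9.8,5.3,9.4] .. [-0.7,19.1,19.4]
B = cube([6.9, 4.9, 3.4]) → bbox [0,0,0] .. [6.9,4.9,3.4]
lo = A.lo+B.lo = [-9.8+0, 5.3+0, 9.4+0] = [-9.800,5.300,9.400]
hi = A.hi+B.hi = [-0.7+6.9, 19.1+4.9, 19.4+3.4] = [6.200,24.000,22.800]
diag = √(16²+18.7²+13.4²) = √785.25 = 28.022

min=[-9.800,5.300,9.400] max=[6.200,24.000,22.800] diag=28.022


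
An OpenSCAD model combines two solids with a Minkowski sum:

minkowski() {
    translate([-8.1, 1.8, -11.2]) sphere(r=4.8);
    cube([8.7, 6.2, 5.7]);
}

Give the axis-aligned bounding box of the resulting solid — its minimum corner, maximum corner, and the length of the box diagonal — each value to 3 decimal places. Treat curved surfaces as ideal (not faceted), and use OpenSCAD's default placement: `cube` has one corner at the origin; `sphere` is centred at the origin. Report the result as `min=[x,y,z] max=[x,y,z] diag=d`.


min=[-12.900,-3.000,-16.000] max=[5.400,12.800,-0.700] diag=28.612

A = translate([-8.1, 1.8, -11.2]) sphere(r=4.8) → bbox [-12.9,-3,-16] .. [-3.3,6.6,-6.4]
B = cube([8.7, 6.2, 5.7]) → bbox [0,0,0] .. [8.7,6.2,5.7]
lo = A.lo+B.lo = [-12.9+0, -3+0, -16+0] = [-12.900,-3.000,-16.000]
hi = A.hi+B.hi = [-3.3+8.7, 6.6+6.2, -6.4+5.7] = [5.400,12.800,-0.700]
diag = √(18.3²+15.8²+15.3²) = √818.62 = 28.612


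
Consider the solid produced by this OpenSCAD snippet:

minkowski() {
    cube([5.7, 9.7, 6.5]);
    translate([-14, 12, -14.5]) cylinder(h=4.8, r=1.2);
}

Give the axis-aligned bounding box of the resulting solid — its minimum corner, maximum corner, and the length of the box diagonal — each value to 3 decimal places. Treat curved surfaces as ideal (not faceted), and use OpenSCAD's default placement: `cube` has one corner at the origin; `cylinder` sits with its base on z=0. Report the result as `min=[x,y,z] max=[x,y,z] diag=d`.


min=[-15.200,10.800,-14.500] max=[-7.100,22.900,-3.200] diag=18.431

A = translate([-14, 12, -14.5]) cylinder(h=4.8, r=1.2) → bbox [-15.2,10.8,-14.5] .. [-12.8,13.2,-9.7]
B = cube([5.7, 9.7, 6.5]) → bbox [0,0,0] .. [5.7,9.7,6.5]
lo = A.lo+B.lo = [-15.2+0, 10.8+0, -14.5+0] = [-15.200,10.800,-14.500]
hi = A.hi+B.hi = [-12.8+5.7, 13.2+9.7, -9.7+6.5] = [-7.100,22.900,-3.200]
diag = √(8.1²+12.1²+11.3²) = √339.71 = 18.431


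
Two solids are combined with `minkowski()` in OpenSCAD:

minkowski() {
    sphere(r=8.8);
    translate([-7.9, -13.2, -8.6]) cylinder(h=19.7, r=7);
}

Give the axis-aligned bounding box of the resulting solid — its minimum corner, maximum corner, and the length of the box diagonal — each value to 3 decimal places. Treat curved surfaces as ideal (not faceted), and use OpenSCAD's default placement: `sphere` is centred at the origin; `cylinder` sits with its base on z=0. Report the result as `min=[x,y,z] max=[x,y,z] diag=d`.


min=[-23.700,-29.000,-17.400] max=[7.900,2.600,19.900] diag=58.210

A = translate([-7.9, -13.2, -8.6]) cylinder(h=19.7, r=7) → bbox [-14.9,-20.2,-8.6] .. [-0.9,-6.2,11.1]
B = sphere(r=8.8) → bbox [-8.8,-8.8,-8.8] .. [8.8,8.8,8.8]
lo = A.lo+B.lo = [-14.9-8.8, -20.2-8.8, -8.6-8.8] = [-23.700,-29.000,-17.400]
hi = A.hi+B.hi = [-0.9+8.8, -6.2+8.8, 11.1+8.8] = [7.900,2.600,19.900]
diag = √(31.6²+31.6²+37.3²) = √3388.41 = 58.210


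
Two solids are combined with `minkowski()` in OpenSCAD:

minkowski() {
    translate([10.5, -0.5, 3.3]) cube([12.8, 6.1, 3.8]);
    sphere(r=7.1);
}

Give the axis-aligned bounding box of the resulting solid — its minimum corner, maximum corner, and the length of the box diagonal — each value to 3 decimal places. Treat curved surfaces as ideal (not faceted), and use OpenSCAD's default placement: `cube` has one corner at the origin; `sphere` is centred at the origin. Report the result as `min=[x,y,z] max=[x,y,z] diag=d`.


A = translate([10.5, -0.5, 3.3]) cube([12.8, 6.1, 3.8]) → bbox [10.5,-0.5,3.3] .. [23.3,5.6,7.1]
B = sphere(r=7.1) → bbox [-7.1,-7.1,-7.1] .. [7.1,7.1,7.1]
lo = A.lo+B.lo = [10.5-7.1, -0.5-7.1, 3.3-7.1] = [3.400,-7.600,-3.800]
hi = A.hi+B.hi = [23.3+7.1, 5.6+7.1, 7.1+7.1] = [30.400,12.700,14.200]
diag = √(27²+20.3²+18²) = √1465.09 = 38.276

min=[3.400,-7.600,-3.800] max=[30.400,12.700,14.200] diag=38.276


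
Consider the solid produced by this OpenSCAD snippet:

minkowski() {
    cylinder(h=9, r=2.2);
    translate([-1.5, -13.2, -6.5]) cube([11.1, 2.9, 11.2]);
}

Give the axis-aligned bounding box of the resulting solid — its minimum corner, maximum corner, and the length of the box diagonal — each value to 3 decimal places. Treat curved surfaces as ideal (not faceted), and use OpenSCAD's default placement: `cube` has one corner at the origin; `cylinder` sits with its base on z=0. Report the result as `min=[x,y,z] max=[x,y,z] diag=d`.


A = translate([-1.5, -13.2, -6.5]) cube([11.1, 2.9, 11.2]) → bbox [-1.5,-13.2,-6.5] .. [9.6,-10.3,4.7]
B = cylinder(h=9, r=2.2) → bbox [-2.2,-2.2,0] .. [2.2,2.2,9]
lo = A.lo+B.lo = [-1.5-2.2, -13.2-2.2, -6.5+0] = [-3.700,-15.400,-6.500]
hi = A.hi+B.hi = [9.6+2.2, -10.3+2.2, 4.7+9] = [11.800,-8.100,13.700]
diag = √(15.5²+7.3²+20.2²) = √701.58 = 26.487

min=[-3.700,-15.400,-6.500] max=[11.800,-8.100,13.700] diag=26.487


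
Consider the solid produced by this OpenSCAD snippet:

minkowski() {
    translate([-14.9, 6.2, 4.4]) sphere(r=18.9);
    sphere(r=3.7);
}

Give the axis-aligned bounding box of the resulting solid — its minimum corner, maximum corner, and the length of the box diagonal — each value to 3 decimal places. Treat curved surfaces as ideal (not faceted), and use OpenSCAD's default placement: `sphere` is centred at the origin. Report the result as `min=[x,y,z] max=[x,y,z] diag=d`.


min=[-37.500,-16.400,-18.200] max=[7.700,28.800,27.000] diag=78.289

A = translate([-14.9, 6.2, 4.4]) sphere(r=18.9) → bbox [-33.8,-12.7,-14.5] .. [4,25.1,23.3]
B = sphere(r=3.7) → bbox [-3.7,-3.7,-3.7] .. [3.7,3.7,3.7]
lo = A.lo+B.lo = [-33.8-3.7, -12.7-3.7, -14.5-3.7] = [-37.500,-16.400,-18.200]
hi = A.hi+B.hi = [4+3.7, 25.1+3.7, 23.3+3.7] = [7.700,28.800,27.000]
diag = √(45.2²+45.2²+45.2²) = √6129.12 = 78.289


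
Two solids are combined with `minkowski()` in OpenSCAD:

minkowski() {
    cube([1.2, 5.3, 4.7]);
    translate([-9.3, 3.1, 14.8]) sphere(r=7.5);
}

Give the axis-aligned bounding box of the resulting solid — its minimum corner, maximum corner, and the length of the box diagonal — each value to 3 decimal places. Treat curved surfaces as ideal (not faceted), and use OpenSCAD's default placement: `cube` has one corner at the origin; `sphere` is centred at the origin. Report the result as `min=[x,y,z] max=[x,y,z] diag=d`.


A = translate([-9.3, 3.1, 14.8]) sphere(r=7.5) → bbox [-16.8,-4.4,7.3] .. [-1.8,10.6,22.3]
B = cube([1.2, 5.3, 4.7]) → bbox [0,0,0] .. [1.2,5.3,4.7]
lo = A.lo+B.lo = [-16.8+0, -4.4+0, 7.3+0] = [-16.800,-4.400,7.300]
hi = A.hi+B.hi = [-1.8+1.2, 10.6+5.3, 22.3+4.7] = [-0.600,15.900,27.000]
diag = √(16.2²+20.3²+19.7²) = √1062.62 = 32.598

min=[-16.800,-4.400,7.300] max=[-0.600,15.900,27.000] diag=32.598


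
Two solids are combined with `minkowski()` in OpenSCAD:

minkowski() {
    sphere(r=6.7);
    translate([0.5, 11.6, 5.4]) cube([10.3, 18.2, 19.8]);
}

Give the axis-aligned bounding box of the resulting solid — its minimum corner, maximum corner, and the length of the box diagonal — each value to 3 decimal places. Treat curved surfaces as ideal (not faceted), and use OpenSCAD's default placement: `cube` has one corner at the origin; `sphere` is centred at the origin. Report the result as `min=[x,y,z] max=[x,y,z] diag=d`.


A = translate([0.5, 11.6, 5.4]) cube([10.3, 18.2, 19.8]) → bbox [0.5,11.6,5.4] .. [10.8,29.8,25.2]
B = sphere(r=6.7) → bbox [-6.7,-6.7,-6.7] .. [6.7,6.7,6.7]
lo = A.lo+B.lo = [0.5-6.7, 11.6-6.7, 5.4-6.7] = [-6.200,4.900,-1.300]
hi = A.hi+B.hi = [10.8+6.7, 29.8+6.7, 25.2+6.7] = [17.500,36.500,31.900]
diag = √(23.7²+31.6²+33.2²) = √2662.49 = 51.599

min=[-6.200,4.900,-1.300] max=[17.500,36.500,31.900] diag=51.599


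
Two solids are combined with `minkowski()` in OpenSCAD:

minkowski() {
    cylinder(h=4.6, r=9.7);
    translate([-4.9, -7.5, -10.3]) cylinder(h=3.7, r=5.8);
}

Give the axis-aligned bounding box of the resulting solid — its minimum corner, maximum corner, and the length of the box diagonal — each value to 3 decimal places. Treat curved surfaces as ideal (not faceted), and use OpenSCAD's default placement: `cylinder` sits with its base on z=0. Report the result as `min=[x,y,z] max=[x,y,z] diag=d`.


min=[-20.400,-23.000,-10.300] max=[10.600,8.000,-2.000] diag=44.619

A = translate([-4.9, -7.5, -10.3]) cylinder(h=3.7, r=5.8) → bbox [-10.7,-13.3,-10.3] .. [0.9,-1.7,-6.6]
B = cylinder(h=4.6, r=9.7) → bbox [-9.7,-9.7,0] .. [9.7,9.7,4.6]
lo = A.lo+B.lo = [-10.7-9.7, -13.3-9.7, -10.3+0] = [-20.400,-23.000,-10.300]
hi = A.hi+B.hi = [0.9+9.7, -1.7+9.7, -6.6+4.6] = [10.600,8.000,-2.000]
diag = √(31²+31²+8.3²) = √1990.89 = 44.619


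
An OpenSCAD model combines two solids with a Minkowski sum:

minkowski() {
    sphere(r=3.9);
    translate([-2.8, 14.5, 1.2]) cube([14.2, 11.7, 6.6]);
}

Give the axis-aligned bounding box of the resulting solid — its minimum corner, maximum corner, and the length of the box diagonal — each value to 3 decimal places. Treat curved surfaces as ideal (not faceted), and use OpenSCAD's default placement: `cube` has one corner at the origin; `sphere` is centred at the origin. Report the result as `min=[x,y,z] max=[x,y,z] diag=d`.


min=[-6.700,10.600,-2.700] max=[15.300,30.100,11.700] diag=32.735

A = translate([-2.8, 14.5, 1.2]) cube([14.2, 11.7, 6.6]) → bbox [-2.8,14.5,1.2] .. [11.4,26.2,7.8]
B = sphere(r=3.9) → bbox [-3.9,-3.9,-3.9] .. [3.9,3.9,3.9]
lo = A.lo+B.lo = [-2.8-3.9, 14.5-3.9, 1.2-3.9] = [-6.700,10.600,-2.700]
hi = A.hi+B.hi = [11.4+3.9, 26.2+3.9, 7.8+3.9] = [15.300,30.100,11.700]
diag = √(22²+19.5²+14.4²) = √1071.61 = 32.735


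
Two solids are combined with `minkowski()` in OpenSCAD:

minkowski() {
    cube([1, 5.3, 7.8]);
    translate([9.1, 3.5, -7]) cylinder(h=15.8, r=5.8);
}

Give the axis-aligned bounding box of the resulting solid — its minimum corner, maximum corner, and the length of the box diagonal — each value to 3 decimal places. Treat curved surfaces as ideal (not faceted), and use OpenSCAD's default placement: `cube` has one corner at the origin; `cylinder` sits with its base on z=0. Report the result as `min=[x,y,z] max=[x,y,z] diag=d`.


A = translate([9.1, 3.5, -7]) cylinder(h=15.8, r=5.8) → bbox [3.3,-2.3,-7] .. [14.9,9.3,8.8]
B = cube([1, 5.3, 7.8]) → bbox [0,0,0] .. [1,5.3,7.8]
lo = A.lo+B.lo = [3.3+0, -2.3+0, -7+0] = [3.300,-2.300,-7.000]
hi = A.hi+B.hi = [14.9+1, 9.3+5.3, 8.8+7.8] = [15.900,14.600,16.600]
diag = √(12.6²+16.9²+23.6²) = √1001.33 = 31.644

min=[3.300,-2.300,-7.000] max=[15.900,14.600,16.600] diag=31.644


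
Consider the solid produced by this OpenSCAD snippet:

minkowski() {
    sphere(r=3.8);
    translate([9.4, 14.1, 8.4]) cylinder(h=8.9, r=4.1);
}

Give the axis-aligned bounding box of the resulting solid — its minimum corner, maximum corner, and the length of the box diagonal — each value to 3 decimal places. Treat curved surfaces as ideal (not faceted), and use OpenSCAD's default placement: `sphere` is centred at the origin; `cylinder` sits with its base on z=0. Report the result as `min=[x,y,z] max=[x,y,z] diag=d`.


A = translate([9.4, 14.1, 8.4]) cylinder(h=8.9, r=4.1) → bbox [5.3,10,8.4] .. [13.5,18.2,17.3]
B = sphere(r=3.8) → bbox [-3.8,-3.8,-3.8] .. [3.8,3.8,3.8]
lo = A.lo+B.lo = [5.3-3.8, 10-3.8, 8.4-3.8] = [1.500,6.200,4.600]
hi = A.hi+B.hi = [13.5+3.8, 18.2+3.8, 17.3+3.8] = [17.300,22.000,21.100]
diag = √(15.8²+15.8²+16.5²) = √771.53 = 27.776

min=[1.500,6.200,4.600] max=[17.300,22.000,21.100] diag=27.776


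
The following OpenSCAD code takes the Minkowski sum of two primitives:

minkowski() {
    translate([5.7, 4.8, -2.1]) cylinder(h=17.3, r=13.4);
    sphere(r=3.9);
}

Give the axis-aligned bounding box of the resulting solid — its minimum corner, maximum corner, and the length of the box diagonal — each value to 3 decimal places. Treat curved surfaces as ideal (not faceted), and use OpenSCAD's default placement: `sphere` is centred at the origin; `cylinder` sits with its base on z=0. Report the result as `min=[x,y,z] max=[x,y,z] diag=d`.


min=[-11.600,-12.500,-6.000] max=[23.000,22.100,19.100] diag=54.994

A = translate([5.7, 4.8, -2.1]) cylinder(h=17.3, r=13.4) → bbox [-7.7,-8.6,-2.1] .. [19.1,18.2,15.2]
B = sphere(r=3.9) → bbox [-3.9,-3.9,-3.9] .. [3.9,3.9,3.9]
lo = A.lo+B.lo = [-7.7-3.9, -8.6-3.9, -2.1-3.9] = [-11.600,-12.500,-6.000]
hi = A.hi+B.hi = [19.1+3.9, 18.2+3.9, 15.2+3.9] = [23.000,22.100,19.100]
diag = √(34.6²+34.6²+25.1²) = √3024.33 = 54.994


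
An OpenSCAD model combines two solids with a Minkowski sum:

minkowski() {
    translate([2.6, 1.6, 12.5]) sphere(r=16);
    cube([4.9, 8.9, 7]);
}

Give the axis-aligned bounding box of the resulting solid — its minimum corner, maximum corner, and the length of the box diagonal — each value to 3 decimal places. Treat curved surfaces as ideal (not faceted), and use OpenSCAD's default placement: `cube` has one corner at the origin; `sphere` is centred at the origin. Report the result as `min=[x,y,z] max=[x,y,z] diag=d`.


min=[-13.400,-14.400,-3.500] max=[23.500,26.500,35.500] diag=67.494

A = translate([2.6, 1.6, 12.5]) sphere(r=16) → bbox [-13.4,-14.4,-3.5] .. [18.6,17.6,28.5]
B = cube([4.9, 8.9, 7]) → bbox [0,0,0] .. [4.9,8.9,7]
lo = A.lo+B.lo = [-13.4+0, -14.4+0, -3.5+0] = [-13.400,-14.400,-3.500]
hi = A.hi+B.hi = [18.6+4.9, 17.6+8.9, 28.5+7] = [23.500,26.500,35.500]
diag = √(36.9²+40.9²+39²) = √4555.42 = 67.494


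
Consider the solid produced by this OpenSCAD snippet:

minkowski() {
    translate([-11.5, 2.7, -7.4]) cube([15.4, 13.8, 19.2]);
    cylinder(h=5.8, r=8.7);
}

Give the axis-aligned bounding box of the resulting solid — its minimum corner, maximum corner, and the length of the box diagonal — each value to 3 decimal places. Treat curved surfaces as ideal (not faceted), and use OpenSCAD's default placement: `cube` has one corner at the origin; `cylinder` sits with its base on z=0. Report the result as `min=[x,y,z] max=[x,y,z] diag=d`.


min=[-20.200,-6.000,-7.400] max=[12.600,25.200,17.600] diag=51.713

A = translate([-11.5, 2.7, -7.4]) cube([15.4, 13.8, 19.2]) → bbox [-11.5,2.7,-7.4] .. [3.9,16.5,11.8]
B = cylinder(h=5.8, r=8.7) → bbox [-8.7,-8.7,0] .. [8.7,8.7,5.8]
lo = A.lo+B.lo = [-11.5-8.7, 2.7-8.7, -7.4+0] = [-20.200,-6.000,-7.400]
hi = A.hi+B.hi = [3.9+8.7, 16.5+8.7, 11.8+5.8] = [12.600,25.200,17.600]
diag = √(32.8²+31.2²+25²) = √2674.28 = 51.713


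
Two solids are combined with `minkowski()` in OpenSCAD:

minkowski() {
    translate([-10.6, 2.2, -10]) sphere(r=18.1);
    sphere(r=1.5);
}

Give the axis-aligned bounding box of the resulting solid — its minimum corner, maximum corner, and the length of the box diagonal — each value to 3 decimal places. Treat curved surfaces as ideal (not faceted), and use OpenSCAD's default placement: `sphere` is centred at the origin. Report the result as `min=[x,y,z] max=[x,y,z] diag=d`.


A = translate([-10.6, 2.2, -10]) sphere(r=18.1) → bbox [-28.7,-15.9,-28.1] .. [7.5,20.3,8.1]
B = sphere(r=1.5) → bbox [-1.5,-1.5,-1.5] .. [1.5,1.5,1.5]
lo = A.lo+B.lo = [-28.7-1.5, -15.9-1.5, -28.1-1.5] = [-30.200,-17.400,-29.600]
hi = A.hi+B.hi = [7.5+1.5, 20.3+1.5, 8.1+1.5] = [9.000,21.800,9.600]
diag = √(39.2²+39.2²+39.2²) = √4609.92 = 67.896

min=[-30.200,-17.400,-29.600] max=[9.000,21.800,9.600] diag=67.896


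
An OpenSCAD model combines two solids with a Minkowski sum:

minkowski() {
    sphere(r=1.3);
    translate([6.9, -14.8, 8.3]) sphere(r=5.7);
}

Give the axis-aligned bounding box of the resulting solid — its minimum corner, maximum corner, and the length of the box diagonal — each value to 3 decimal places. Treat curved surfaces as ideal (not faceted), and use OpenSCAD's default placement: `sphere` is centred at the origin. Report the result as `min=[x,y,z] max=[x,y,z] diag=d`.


A = translate([6.9, -14.8, 8.3]) sphere(r=5.7) → bbox [1.2,-20.5,2.6] .. [12.6,-9.1,14]
B = sphere(r=1.3) → bbox [-1.3,-1.3,-1.3] .. [1.3,1.3,1.3]
lo = A.lo+B.lo = [1.2-1.3, -20.5-1.3, 2.6-1.3] = [-0.100,-21.800,1.300]
hi = A.hi+B.hi = [12.6+1.3, -9.1+1.3, 14+1.3] = [13.900,-7.800,15.300]
diag = √(14²+14²+14²) = √588 = 24.249

min=[-0.100,-21.800,1.300] max=[13.900,-7.800,15.300] diag=24.249


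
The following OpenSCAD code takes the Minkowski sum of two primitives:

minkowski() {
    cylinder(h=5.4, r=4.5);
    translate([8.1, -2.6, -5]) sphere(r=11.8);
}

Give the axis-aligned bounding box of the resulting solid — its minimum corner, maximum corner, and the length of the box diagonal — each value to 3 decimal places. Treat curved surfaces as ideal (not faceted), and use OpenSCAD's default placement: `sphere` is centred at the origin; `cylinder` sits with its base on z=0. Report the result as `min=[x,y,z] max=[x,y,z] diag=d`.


min=[-8.200,-18.900,-16.800] max=[24.400,13.700,12.200] diag=54.466

A = translate([8.1, -2.6, -5]) sphere(r=11.8) → bbox [-3.7,-14.4,-16.8] .. [19.9,9.2,6.8]
B = cylinder(h=5.4, r=4.5) → bbox [-4.5,-4.5,0] .. [4.5,4.5,5.4]
lo = A.lo+B.lo = [-3.7-4.5, -14.4-4.5, -16.8+0] = [-8.200,-18.900,-16.800]
hi = A.hi+B.hi = [19.9+4.5, 9.2+4.5, 6.8+5.4] = [24.400,13.700,12.200]
diag = √(32.6²+32.6²+29²) = √2966.52 = 54.466


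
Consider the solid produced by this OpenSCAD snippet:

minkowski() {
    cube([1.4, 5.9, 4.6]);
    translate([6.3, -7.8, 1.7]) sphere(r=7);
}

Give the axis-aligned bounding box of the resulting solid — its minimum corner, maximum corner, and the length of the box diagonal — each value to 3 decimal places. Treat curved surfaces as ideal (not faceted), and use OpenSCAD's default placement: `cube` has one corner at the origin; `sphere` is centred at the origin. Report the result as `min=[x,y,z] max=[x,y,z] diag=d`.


A = translate([6.3, -7.8, 1.7]) sphere(r=7) → bbox [-0.7,-14.8,-5.3] .. [13.3,-0.8,8.7]
B = cube([1.4, 5.9, 4.6]) → bbox [0,0,0] .. [1.4,5.9,4.6]
lo = A.lo+B.lo = [-0.7+0, -14.8+0, -5.3+0] = [-0.700,-14.800,-5.300]
hi = A.hi+B.hi = [13.3+1.4, -0.8+5.9, 8.7+4.6] = [14.700,5.100,13.300]
diag = √(15.4²+19.9²+18.6²) = √979.13 = 31.291

min=[-0.700,-14.800,-5.300] max=[14.700,5.100,13.300] diag=31.291


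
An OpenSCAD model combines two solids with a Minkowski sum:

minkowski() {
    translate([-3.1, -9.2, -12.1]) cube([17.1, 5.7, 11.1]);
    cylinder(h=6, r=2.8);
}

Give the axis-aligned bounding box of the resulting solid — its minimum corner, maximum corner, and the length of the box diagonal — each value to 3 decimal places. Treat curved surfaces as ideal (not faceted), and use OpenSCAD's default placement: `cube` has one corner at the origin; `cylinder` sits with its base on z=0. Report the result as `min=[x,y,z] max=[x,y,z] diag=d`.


A = translate([-3.1, -9.2, -12.1]) cube([17.1, 5.7, 11.1]) → bbox [-3.1,-9.2,-12.1] .. [14,-3.5,-1]
B = cylinder(h=6, r=2.8) → bbox [-2.8,-2.8,0] .. [2.8,2.8,6]
lo = A.lo+B.lo = [-3.1-2.8, -9.2-2.8, -12.1+0] = [-5.900,-12.000,-12.100]
hi = A.hi+B.hi = [14+2.8, -3.5+2.8, -1+6] = [16.800,-0.700,5.000]
diag = √(22.7²+11.3²+17.1²) = √935.39 = 30.584

min=[-5.900,-12.000,-12.100] max=[16.800,-0.700,5.000] diag=30.584


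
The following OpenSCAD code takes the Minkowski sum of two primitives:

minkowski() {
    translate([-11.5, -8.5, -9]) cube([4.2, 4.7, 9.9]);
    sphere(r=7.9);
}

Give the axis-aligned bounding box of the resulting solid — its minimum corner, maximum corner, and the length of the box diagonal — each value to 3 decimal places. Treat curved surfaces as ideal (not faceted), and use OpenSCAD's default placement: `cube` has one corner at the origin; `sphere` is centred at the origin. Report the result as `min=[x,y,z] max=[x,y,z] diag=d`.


A = translate([-11.5, -8.5, -9]) cube([4.2, 4.7, 9.9]) → bbox [-11.5,-8.5,-9] .. [-7.3,-3.8,0.9]
B = sphere(r=7.9) → bbox [-7.9,-7.9,-7.9] .. [7.9,7.9,7.9]
lo = A.lo+B.lo = [-11.5-7.9, -8.5-7.9, -9-7.9] = [-19.400,-16.400,-16.900]
hi = A.hi+B.hi = [-7.3+7.9, -3.8+7.9, 0.9+7.9] = [0.600,4.100,8.800]
diag = √(20²+20.5²+25.7²) = √1480.74 = 38.480

min=[-19.400,-16.400,-16.900] max=[0.600,4.100,8.800] diag=38.480


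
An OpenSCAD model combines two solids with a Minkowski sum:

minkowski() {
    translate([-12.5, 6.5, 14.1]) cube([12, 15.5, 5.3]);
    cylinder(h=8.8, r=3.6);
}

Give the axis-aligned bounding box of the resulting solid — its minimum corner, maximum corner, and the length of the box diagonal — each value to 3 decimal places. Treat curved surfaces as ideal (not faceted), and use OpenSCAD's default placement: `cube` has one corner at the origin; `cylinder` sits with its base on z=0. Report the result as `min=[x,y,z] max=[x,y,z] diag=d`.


min=[-16.100,2.900,14.100] max=[3.100,25.600,28.200] diag=32.905

A = translate([-12.5, 6.5, 14.1]) cube([12, 15.5, 5.3]) → bbox [-12.5,6.5,14.1] .. [-0.5,22,19.4]
B = cylinder(h=8.8, r=3.6) → bbox [-3.6,-3.6,0] .. [3.6,3.6,8.8]
lo = A.lo+B.lo = [-12.5-3.6, 6.5-3.6, 14.1+0] = [-16.100,2.900,14.100]
hi = A.hi+B.hi = [-0.5+3.6, 22+3.6, 19.4+8.8] = [3.100,25.600,28.200]
diag = √(19.2²+22.7²+14.1²) = √1082.74 = 32.905


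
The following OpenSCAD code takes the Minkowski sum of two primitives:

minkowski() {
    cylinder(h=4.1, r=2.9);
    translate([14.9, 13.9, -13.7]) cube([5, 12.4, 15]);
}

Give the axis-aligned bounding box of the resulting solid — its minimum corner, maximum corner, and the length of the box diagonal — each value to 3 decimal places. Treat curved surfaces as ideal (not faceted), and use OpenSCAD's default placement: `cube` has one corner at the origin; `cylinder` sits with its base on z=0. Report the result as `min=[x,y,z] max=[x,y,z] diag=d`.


A = translate([14.9, 13.9, -13.7]) cube([5, 12.4, 15]) → bbox [14.9,13.9,-13.7] .. [19.9,26.3,1.3]
B = cylinder(h=4.1, r=2.9) → bbox [-2.9,-2.9,0] .. [2.9,2.9,4.1]
lo = A.lo+B.lo = [14.9-2.9, 13.9-2.9, -13.7+0] = [12.000,11.000,-13.700]
hi = A.hi+B.hi = [19.9+2.9, 26.3+2.9, 1.3+4.1] = [22.800,29.200,5.400]
diag = √(10.8²+18.2²+19.1²) = √812.69 = 28.508

min=[12.000,11.000,-13.700] max=[22.800,29.200,5.400] diag=28.508


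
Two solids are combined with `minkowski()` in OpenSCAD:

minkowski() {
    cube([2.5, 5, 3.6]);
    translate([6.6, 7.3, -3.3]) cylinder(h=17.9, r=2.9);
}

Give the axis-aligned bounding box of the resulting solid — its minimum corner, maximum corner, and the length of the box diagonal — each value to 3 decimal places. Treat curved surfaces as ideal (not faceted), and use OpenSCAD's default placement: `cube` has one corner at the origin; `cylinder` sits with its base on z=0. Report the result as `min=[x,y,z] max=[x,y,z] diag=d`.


A = translate([6.6, 7.3, -3.3]) cylinder(h=17.9, r=2.9) → bbox [3.7,4.4,-3.3] .. [9.5,10.2,14.6]
B = cube([2.5, 5, 3.6]) → bbox [0,0,0] .. [2.5,5,3.6]
lo = A.lo+B.lo = [3.7+0, 4.4+0, -3.3+0] = [3.700,4.400,-3.300]
hi = A.hi+B.hi = [9.5+2.5, 10.2+5, 14.6+3.6] = [12.000,15.200,18.200]
diag = √(8.3²+10.8²+21.5²) = √647.78 = 25.452

min=[3.700,4.400,-3.300] max=[12.000,15.200,18.200] diag=25.452


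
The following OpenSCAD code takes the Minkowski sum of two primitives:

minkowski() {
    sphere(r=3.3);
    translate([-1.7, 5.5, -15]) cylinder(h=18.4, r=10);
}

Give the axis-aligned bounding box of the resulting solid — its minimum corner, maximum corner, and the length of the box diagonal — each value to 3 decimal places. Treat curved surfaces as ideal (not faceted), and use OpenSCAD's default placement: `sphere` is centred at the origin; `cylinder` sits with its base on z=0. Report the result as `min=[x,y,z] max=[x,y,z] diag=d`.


min=[-15.000,-7.800,-18.300] max=[11.600,18.800,6.700] diag=45.168

A = translate([-1.7, 5.5, -15]) cylinder(h=18.4, r=10) → bbox [-11.7,-4.5,-15] .. [8.3,15.5,3.4]
B = sphere(r=3.3) → bbox [-3.3,-3.3,-3.3] .. [3.3,3.3,3.3]
lo = A.lo+B.lo = [-11.7-3.3, -4.5-3.3, -15-3.3] = [-15.000,-7.800,-18.300]
hi = A.hi+B.hi = [8.3+3.3, 15.5+3.3, 3.4+3.3] = [11.600,18.800,6.700]
diag = √(26.6²+26.6²+25²) = √2040.12 = 45.168


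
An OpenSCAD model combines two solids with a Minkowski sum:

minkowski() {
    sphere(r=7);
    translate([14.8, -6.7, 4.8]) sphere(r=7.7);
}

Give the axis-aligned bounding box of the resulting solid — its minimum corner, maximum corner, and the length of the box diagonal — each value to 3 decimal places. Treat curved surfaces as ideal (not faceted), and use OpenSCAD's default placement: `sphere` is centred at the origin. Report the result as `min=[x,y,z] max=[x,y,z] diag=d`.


min=[0.100,-21.400,-9.900] max=[29.500,8.000,19.500] diag=50.922

A = translate([14.8, -6.7, 4.8]) sphere(r=7.7) → bbox [7.1,-14.4,-2.9] .. [22.5,1,12.5]
B = sphere(r=7) → bbox [-7,-7,-7] .. [7,7,7]
lo = A.lo+B.lo = [7.1-7, -14.4-7, -2.9-7] = [0.100,-21.400,-9.900]
hi = A.hi+B.hi = [22.5+7, 1+7, 12.5+7] = [29.500,8.000,19.500]
diag = √(29.4²+29.4²+29.4²) = √2593.08 = 50.922


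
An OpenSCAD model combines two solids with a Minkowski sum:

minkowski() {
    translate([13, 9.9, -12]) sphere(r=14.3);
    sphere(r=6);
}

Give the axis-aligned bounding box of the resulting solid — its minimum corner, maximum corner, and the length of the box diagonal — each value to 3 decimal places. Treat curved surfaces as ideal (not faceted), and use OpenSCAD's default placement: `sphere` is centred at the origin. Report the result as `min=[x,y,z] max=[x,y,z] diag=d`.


min=[-7.300,-10.400,-32.300] max=[33.300,30.200,8.300] diag=70.321

A = translate([13, 9.9, -12]) sphere(r=14.3) → bbox [-1.3,-4.4,-26.3] .. [27.3,24.2,2.3]
B = sphere(r=6) → bbox [-6,-6,-6] .. [6,6,6]
lo = A.lo+B.lo = [-1.3-6, -4.4-6, -26.3-6] = [-7.300,-10.400,-32.300]
hi = A.hi+B.hi = [27.3+6, 24.2+6, 2.3+6] = [33.300,30.200,8.300]
diag = √(40.6²+40.6²+40.6²) = √4945.08 = 70.321
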